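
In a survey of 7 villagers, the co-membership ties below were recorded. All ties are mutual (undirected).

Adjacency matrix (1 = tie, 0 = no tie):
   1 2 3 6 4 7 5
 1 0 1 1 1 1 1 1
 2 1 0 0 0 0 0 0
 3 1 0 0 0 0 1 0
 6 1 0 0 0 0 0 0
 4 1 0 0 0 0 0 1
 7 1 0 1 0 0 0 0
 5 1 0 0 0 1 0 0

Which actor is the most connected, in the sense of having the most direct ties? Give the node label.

Degrees — 1:6, 2:1, 3:2, 4:2, 5:2, 6:1, 7:2.
The maximum is 6, attained only by 1.

1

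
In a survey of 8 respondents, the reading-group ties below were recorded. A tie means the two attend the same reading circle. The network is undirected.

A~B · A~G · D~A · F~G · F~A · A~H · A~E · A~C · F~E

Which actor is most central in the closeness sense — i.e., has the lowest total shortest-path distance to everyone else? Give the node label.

A

Farness (sum of distances to all others) for each node — A:7, B:13, C:13, D:13, E:12, F:11, G:12, H:13.
The smallest farness is 7, for A, so A has the highest closeness.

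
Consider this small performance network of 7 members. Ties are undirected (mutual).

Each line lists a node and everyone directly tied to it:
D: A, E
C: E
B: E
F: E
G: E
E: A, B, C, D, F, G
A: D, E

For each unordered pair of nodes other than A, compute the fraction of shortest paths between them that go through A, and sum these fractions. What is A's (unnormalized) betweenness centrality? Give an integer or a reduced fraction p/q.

0

No shortest path between any pair of other nodes passes through A.
Summing the contributions gives betweenness(A) = 0.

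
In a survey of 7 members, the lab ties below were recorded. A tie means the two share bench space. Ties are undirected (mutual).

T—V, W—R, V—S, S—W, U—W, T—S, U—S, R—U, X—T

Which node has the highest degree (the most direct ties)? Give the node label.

S

Degrees — R:2, S:4, T:3, U:3, V:2, W:3, X:1.
The maximum is 4, attained only by S.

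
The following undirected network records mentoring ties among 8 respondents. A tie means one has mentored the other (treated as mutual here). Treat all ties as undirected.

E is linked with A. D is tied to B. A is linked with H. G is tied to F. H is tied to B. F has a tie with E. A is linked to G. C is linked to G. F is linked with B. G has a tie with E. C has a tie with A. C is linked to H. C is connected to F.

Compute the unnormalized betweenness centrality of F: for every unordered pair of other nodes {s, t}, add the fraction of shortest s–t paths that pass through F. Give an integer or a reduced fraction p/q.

Pairs whose geodesics pass through F — D–G: 1; D–C: 1/2; D–E: 1; B–G: 1; B–C: 1/2; B–E: 1; C–E: 1/3.
All other pairs contribute 0.
Summing the contributions gives betweenness(F) = 16/3.

16/3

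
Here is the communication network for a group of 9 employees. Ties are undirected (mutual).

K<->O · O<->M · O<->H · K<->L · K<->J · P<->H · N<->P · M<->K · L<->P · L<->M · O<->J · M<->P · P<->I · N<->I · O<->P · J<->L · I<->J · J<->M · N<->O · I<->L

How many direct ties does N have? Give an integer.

N is directly tied to I, O, and P. That is 3 neighbors, so the degree of N is 3.

3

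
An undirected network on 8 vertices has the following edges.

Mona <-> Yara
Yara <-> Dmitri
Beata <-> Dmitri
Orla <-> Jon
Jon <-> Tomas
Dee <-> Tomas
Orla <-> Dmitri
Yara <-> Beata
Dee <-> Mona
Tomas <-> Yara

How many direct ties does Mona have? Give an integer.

2

Mona is directly tied to Dee and Yara. That is 2 neighbors, so the degree of Mona is 2.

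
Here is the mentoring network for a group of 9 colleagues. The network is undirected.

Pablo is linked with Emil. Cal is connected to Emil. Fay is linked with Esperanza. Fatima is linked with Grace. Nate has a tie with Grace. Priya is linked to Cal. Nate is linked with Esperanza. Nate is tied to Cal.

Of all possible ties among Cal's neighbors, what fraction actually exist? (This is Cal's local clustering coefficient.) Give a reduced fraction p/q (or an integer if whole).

Cal's neighbors: Emil, Nate, and Priya (k = 3).
Possible neighbor pairs: C(3,2) = 3. Edges among them: none → e = 0.
Clustering(Cal) = 0/3 = 0.

0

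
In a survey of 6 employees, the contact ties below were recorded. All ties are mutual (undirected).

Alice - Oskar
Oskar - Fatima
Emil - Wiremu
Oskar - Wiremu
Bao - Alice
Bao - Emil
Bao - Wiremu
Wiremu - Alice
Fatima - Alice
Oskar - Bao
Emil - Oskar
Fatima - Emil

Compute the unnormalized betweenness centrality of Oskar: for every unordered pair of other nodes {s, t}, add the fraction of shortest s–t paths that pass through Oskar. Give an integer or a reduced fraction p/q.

11/12

Pairs whose geodesics pass through Oskar — Alice–Emil: 1/4; Wiremu–Fatima: 1/3; Fatima–Bao: 1/3.
All other pairs contribute 0.
Summing the contributions gives betweenness(Oskar) = 11/12.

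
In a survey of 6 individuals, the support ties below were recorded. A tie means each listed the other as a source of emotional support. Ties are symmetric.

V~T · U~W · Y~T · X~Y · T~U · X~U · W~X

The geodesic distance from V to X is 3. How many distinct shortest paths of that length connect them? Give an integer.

2

The shortest distance is 3. The length-3 paths are: V–T–Y–X; V–T–U–X.
That gives 2 distinct shortest paths.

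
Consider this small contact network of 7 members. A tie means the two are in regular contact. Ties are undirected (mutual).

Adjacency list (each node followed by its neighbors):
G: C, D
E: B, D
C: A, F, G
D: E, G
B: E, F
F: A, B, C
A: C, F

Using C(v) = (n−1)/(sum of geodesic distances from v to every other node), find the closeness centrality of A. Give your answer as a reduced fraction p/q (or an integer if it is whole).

Distances from A: B:2, C:1, D:3, E:3, F:1, G:2. Sum = 12.
n = 7, so closeness = 6/12 = 1/2.

1/2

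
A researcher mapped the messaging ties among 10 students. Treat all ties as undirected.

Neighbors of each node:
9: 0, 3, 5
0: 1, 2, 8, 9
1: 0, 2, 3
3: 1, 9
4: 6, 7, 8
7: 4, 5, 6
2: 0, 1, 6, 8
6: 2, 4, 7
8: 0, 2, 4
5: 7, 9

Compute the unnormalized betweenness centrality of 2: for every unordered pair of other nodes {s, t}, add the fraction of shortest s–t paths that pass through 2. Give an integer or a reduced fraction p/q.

Pairs whose geodesics pass through 2 — 0–6: 1; 0–7: 1/3; 8–6: 1/2; 8–3: 1/3; 8–1: 1/2; 6–9: 1/2; 6–3: 1; 6–1: 1; 4–3: 2/5; 4–1: 2/3; 7–1: 1.
All other pairs contribute 0.
Summing the contributions gives betweenness(2) = 217/30.

217/30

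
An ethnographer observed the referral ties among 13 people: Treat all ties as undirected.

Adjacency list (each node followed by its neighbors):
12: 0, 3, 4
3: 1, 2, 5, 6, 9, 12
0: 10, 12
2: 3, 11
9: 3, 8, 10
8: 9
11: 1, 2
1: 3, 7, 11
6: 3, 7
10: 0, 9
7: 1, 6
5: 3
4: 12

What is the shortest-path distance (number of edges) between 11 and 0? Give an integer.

One shortest route is 11 – 2 – 3 – 12 – 0, which uses 4 edges, and at distance 3 from 11 we only reach {5, 6, 9, 12}, which does not include 0. So d(11,0) = 4.

4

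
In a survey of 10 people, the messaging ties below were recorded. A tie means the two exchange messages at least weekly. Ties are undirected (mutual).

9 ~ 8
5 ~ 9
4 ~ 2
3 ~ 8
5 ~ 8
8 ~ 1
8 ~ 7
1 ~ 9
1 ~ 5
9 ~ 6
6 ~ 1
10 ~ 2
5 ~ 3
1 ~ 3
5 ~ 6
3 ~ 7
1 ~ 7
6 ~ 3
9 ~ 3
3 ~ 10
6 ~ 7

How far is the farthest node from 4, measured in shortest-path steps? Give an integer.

Distances from 4: 1:4, 2:1, 3:3, 5:4, 6:4, 7:4, 8:4, 9:4, 10:2.
The largest is 4 (to 9, 6, 5, 7, 1, and 8), so the eccentricity of 4 is 4.

4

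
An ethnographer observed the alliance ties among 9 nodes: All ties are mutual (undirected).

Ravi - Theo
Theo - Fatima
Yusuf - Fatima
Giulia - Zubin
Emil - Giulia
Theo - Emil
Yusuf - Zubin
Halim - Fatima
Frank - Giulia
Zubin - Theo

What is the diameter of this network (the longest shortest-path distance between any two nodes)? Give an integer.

5

Eccentricity of each node (its greatest distance to any other): Emil:3, Fatima:4, Frank:5, Giulia:4, Halim:5, Ravi:4, Theo:3, Yusuf:3, Zubin:3.
The maximum eccentricity is 5, realized for instance by the pair Frank–Halim via Frank – Giulia – Zubin – Yusuf – Fatima – Halim. So the diameter is 5.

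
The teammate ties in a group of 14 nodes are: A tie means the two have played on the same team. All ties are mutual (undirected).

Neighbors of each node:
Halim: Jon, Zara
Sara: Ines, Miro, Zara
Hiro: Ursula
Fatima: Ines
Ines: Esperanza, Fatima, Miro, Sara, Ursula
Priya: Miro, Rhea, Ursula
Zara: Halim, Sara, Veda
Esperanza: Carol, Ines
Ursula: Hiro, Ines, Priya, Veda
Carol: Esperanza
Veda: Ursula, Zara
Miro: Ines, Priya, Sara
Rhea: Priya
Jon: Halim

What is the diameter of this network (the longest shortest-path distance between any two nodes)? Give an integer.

Eccentricity of each node (its greatest distance to any other): Carol:6, Esperanza:5, Fatima:5, Halim:5, Hiro:5, Ines:4, Jon:6, Miro:4, Priya:5, Rhea:6, Sara:3, Ursula:4, Veda:4, Zara:4.
The maximum eccentricity is 6, realized for instance by the pair Rhea–Jon via Rhea – Priya – Miro – Sara – Zara – Halim – Jon. So the diameter is 6.

6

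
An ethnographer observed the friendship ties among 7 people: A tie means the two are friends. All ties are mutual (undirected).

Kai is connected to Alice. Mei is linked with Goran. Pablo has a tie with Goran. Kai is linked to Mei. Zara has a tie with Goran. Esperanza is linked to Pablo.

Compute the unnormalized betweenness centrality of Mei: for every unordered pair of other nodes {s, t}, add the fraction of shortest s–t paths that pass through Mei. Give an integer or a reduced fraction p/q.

8

Pairs whose geodesics pass through Mei — Pablo–Kai: 1; Pablo–Alice: 1; Zara–Kai: 1; Zara–Alice: 1; Esperanza–Kai: 1; Esperanza–Alice: 1; Goran–Kai: 1; Goran–Alice: 1.
All other pairs contribute 0.
Summing the contributions gives betweenness(Mei) = 8.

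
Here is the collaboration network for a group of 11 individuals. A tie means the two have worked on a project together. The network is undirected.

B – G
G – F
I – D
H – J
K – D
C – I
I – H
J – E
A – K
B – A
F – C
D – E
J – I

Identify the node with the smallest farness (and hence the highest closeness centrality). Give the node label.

Farness (sum of distances to all others) for each node — A:27, B:30, C:23, D:21, E:27, F:26, G:29, H:27, I:20, J:26, K:24.
The smallest farness is 20, for I, so I has the highest closeness.

I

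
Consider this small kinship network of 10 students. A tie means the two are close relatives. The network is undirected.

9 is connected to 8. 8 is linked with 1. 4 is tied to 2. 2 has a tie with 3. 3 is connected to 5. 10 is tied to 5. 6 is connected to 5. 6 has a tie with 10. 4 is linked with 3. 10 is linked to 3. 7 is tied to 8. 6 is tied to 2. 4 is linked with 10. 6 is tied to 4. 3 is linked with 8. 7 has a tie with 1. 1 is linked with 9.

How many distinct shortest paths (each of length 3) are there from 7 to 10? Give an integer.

The shortest distance is 3, and the only length-3 path is 7–8–3–10. So there is exactly 1 shortest path.

1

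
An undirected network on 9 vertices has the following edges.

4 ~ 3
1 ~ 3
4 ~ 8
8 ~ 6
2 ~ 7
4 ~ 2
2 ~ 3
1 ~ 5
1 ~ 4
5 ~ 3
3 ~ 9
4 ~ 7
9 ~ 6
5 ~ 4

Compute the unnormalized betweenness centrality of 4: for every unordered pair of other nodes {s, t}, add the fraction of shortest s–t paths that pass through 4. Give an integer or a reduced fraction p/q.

23/2

Pairs whose geodesics pass through 4 — 1–2: 1/2; 1–7: 1; 1–8: 1; 1–6: 1/2; 3–7: 1/2; 3–8: 1; 2–5: 1/2; 2–8: 1; 2–6: 1/2; 5–7: 1; 5–8: 1; 5–6: 1/2; 7–8: 1; 7–6: 1 … (+1 more pairs).
All other pairs contribute 0.
Summing the contributions gives betweenness(4) = 23/2.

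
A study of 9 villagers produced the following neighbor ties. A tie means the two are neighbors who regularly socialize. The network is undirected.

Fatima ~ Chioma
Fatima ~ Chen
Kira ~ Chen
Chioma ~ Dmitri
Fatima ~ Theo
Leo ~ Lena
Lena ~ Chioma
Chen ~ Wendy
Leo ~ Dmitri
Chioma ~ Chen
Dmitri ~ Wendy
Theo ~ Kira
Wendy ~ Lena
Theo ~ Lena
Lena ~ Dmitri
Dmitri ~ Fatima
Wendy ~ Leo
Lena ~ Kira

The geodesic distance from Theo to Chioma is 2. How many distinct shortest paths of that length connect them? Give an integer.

The shortest distance is 2. The length-2 paths are: Theo–Fatima–Chioma; Theo–Lena–Chioma.
That gives 2 distinct shortest paths.

2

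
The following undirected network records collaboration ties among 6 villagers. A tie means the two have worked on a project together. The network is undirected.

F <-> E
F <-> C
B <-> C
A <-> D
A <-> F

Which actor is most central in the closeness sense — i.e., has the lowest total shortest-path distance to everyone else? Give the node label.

Farness (sum of distances to all others) for each node — A:9, B:13, C:9, D:13, E:11, F:7.
The smallest farness is 7, for F, so F has the highest closeness.

F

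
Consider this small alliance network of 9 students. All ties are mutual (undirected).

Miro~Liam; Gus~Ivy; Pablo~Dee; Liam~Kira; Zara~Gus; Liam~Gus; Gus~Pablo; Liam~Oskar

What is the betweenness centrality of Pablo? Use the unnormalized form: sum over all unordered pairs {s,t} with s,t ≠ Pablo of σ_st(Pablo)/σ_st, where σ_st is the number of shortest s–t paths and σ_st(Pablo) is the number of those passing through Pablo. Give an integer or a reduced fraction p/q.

7

Pairs whose geodesics pass through Pablo — Oskar–Dee: 1; Liam–Dee: 1; Dee–Miro: 1; Dee–Gus: 1; Dee–Zara: 1; Dee–Kira: 1; Dee–Ivy: 1.
All other pairs contribute 0.
Summing the contributions gives betweenness(Pablo) = 7.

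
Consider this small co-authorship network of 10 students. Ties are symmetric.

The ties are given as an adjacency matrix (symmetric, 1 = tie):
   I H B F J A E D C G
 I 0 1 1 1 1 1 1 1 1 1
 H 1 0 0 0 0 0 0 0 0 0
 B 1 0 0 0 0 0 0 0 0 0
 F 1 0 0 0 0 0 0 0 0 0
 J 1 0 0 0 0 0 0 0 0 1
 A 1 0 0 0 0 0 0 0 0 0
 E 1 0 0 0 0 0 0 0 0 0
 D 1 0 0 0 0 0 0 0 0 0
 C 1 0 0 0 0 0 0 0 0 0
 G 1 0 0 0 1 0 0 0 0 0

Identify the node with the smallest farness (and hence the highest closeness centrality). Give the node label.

Farness (sum of distances to all others) for each node — A:17, B:17, C:17, D:17, E:17, F:17, G:16, H:17, I:9, J:16.
The smallest farness is 9, for I, so I has the highest closeness.

I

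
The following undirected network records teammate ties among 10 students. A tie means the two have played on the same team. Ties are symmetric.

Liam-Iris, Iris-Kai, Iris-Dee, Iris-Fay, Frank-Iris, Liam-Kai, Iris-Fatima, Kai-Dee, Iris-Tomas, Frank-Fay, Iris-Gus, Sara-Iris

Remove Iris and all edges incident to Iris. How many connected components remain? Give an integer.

6

Without Iris, the remaining ties split the others into: {Sara}; {Dee, Kai, Liam}; {Gus}; {Fatima}; {Tomas}; {Fay, Frank}.
That's 6 separate components.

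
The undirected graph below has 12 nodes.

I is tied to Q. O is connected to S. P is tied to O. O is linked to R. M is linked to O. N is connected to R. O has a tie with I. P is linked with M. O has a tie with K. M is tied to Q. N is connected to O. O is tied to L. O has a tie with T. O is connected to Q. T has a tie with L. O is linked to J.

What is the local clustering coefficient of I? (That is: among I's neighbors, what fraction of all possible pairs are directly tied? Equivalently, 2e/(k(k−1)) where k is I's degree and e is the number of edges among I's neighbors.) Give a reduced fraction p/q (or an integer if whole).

I's neighbors: O and Q (k = 2).
Possible neighbor pairs: C(2,2) = 1. Edges among them: O–Q → e = 1.
Clustering(I) = 1/1.

1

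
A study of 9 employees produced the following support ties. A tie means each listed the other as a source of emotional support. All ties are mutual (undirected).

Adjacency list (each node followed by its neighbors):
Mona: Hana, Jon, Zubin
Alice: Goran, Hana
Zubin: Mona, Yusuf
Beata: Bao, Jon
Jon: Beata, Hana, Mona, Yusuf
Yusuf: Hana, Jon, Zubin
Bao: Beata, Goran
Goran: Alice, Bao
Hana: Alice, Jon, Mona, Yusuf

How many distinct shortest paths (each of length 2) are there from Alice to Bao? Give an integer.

The shortest distance is 2, and the only length-2 path is Alice–Goran–Bao. So there is exactly 1 shortest path.

1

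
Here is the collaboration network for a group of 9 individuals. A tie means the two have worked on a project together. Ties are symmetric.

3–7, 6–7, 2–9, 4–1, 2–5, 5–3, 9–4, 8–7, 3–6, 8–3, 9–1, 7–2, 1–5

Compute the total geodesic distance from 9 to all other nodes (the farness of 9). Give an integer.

Distances from 9: 1:1, 2:1, 3:3, 4:1, 5:2, 6:3, 7:2, 8:3.
Sum = 1 + 1 + 3 + 1 + 2 + 3 + 2 + 3 = 16.

16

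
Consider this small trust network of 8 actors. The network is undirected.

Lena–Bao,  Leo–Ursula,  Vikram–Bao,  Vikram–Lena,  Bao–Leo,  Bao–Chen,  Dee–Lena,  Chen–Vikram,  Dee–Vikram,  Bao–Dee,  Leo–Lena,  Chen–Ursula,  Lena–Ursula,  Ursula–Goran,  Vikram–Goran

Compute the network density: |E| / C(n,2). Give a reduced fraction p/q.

15/28

There are 15 edges and 8 nodes, so the maximum possible is C(8,2) = 28.
Density = 15/28.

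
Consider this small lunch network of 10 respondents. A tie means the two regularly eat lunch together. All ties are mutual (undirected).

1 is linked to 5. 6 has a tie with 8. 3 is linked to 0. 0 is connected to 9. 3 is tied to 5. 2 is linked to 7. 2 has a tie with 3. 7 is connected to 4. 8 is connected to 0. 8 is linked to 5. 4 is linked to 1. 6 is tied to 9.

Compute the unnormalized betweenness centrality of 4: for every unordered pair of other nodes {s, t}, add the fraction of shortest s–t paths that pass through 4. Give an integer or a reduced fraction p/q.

31/12

Pairs whose geodesics pass through 4 — 2–1: 1/2; 7–1: 1; 7–5: 1/2; 7–8: 1/3; 7–6: 1/4.
All other pairs contribute 0.
Summing the contributions gives betweenness(4) = 31/12.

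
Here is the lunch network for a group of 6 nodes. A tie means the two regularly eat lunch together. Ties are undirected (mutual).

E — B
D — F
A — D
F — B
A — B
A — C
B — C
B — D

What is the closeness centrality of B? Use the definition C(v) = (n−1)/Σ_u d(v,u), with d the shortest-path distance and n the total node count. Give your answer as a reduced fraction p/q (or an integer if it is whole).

Distances from B: A:1, C:1, D:1, E:1, F:1. Sum = 5.
n = 6, so closeness = 5/5 = 1.

1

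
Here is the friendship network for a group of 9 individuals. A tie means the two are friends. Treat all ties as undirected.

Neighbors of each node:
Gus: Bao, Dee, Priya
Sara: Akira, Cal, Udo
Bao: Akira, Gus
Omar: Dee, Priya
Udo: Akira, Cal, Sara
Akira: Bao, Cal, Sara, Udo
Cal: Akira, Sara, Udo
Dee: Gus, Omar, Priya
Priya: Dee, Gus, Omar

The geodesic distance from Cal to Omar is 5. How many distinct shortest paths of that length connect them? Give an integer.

The shortest distance is 5. The length-5 paths are: Cal–Akira–Bao–Gus–Priya–Omar; Cal–Akira–Bao–Gus–Dee–Omar.
That gives 2 distinct shortest paths.

2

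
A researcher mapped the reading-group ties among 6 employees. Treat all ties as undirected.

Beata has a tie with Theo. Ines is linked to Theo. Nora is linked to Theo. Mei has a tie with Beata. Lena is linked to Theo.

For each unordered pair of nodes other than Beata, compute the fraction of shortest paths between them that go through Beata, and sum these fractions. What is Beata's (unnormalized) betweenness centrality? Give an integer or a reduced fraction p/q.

4

Pairs whose geodesics pass through Beata — Nora–Mei: 1; Lena–Mei: 1; Mei–Ines: 1; Mei–Theo: 1.
All other pairs contribute 0.
Summing the contributions gives betweenness(Beata) = 4.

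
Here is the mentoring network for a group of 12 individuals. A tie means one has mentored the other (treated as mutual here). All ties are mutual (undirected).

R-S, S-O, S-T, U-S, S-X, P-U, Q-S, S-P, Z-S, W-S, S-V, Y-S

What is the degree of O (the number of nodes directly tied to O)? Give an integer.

O is directly tied to S. That is 1 neighbor, so the degree of O is 1.

1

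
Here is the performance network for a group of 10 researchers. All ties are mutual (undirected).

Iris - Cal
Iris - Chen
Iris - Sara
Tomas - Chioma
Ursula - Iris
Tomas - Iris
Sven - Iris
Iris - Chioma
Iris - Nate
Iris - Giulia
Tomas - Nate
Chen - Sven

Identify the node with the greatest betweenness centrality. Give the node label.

Iris

Unnormalized betweenness of each node: Cal:0, Chen:0, Chioma:0, Giulia:0, Iris:65/2, Nate:0, Sara:0, Sven:0, Tomas:1/2, Ursula:0.
Iris has the largest value, 65/2, making it the main broker — the node through which the most shortest paths run.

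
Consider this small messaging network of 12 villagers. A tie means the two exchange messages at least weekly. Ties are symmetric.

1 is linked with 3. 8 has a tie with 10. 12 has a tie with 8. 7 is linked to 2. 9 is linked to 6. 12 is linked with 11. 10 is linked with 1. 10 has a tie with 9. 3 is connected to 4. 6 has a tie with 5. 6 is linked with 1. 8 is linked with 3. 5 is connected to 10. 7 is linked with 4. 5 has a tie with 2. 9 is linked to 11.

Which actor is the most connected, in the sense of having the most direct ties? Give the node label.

Degrees — 1:3, 2:2, 3:3, 4:2, 5:3, 6:3, 7:2, 8:3, 9:3, 10:4, 11:2, 12:2.
The maximum is 4, attained only by 10.

10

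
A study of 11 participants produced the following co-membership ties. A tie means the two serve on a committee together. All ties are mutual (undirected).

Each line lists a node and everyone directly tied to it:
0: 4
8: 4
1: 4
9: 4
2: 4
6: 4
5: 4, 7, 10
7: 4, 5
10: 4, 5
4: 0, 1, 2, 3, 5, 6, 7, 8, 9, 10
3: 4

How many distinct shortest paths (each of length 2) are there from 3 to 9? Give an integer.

The shortest distance is 2, and the only length-2 path is 3–4–9. So there is exactly 1 shortest path.

1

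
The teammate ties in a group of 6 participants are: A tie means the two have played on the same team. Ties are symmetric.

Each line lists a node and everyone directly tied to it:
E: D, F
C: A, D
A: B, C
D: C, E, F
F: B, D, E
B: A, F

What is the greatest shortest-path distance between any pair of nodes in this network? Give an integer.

Eccentricity of each node (its greatest distance to any other): A:3, B:2, C:2, D:2, E:3, F:2.
The maximum eccentricity is 3, realized for instance by the pair E–A via E – F – B – A. So the diameter is 3.

3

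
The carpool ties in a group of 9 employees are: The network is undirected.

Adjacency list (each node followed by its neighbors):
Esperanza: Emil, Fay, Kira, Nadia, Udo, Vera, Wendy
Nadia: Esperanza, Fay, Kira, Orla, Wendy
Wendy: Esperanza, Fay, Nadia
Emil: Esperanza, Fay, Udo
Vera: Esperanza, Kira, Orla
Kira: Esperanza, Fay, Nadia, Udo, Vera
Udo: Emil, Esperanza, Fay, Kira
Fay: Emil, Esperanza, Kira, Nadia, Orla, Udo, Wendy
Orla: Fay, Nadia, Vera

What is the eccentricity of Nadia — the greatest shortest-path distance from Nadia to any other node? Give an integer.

Distances from Nadia: Emil:2, Esperanza:1, Fay:1, Kira:1, Orla:1, Udo:2, Vera:2, Wendy:1.
The largest is 2 (to Udo, Vera, and Emil), so the eccentricity of Nadia is 2.

2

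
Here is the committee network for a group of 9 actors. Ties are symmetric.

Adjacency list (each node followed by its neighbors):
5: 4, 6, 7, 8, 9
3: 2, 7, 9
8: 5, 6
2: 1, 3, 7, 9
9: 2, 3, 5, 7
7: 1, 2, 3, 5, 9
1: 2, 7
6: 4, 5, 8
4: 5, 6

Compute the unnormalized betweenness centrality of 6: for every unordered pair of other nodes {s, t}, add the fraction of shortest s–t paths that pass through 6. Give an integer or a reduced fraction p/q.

1/2

Pairs whose geodesics pass through 6 — 8–4: 1/2.
All other pairs contribute 0.
Summing the contributions gives betweenness(6) = 1/2.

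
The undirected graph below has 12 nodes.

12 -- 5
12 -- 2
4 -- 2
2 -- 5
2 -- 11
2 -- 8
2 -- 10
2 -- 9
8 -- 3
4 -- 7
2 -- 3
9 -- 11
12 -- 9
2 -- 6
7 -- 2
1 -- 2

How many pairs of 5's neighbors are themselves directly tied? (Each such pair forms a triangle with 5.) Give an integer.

5's neighbors: 2 and 12.
Neighbor pairs that are themselves tied: 5–2–12. Each forms one triangle with 5, for 1 in total.

1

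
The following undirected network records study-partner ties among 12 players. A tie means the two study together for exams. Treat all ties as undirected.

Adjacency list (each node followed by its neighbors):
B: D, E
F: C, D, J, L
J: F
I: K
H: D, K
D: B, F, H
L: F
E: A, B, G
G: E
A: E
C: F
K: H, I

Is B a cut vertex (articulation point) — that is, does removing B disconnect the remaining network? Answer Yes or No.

Removing B leaves {C, D, F, H, I, J, K, and L} with no path to {A, E, and G}, so the network splits into 2 components. B is a cut vertex.

Yes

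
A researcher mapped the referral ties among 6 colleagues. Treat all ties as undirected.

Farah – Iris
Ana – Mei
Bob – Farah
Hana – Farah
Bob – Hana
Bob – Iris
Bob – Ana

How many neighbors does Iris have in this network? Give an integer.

2

Iris is directly tied to Bob and Farah. That is 2 neighbors, so the degree of Iris is 2.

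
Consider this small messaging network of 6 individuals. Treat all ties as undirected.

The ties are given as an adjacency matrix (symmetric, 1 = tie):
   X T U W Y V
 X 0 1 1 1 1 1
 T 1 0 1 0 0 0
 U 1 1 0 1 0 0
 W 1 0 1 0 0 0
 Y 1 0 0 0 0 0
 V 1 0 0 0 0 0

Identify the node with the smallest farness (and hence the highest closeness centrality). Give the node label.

X

Farness (sum of distances to all others) for each node — T:8, U:7, V:9, W:8, X:5, Y:9.
The smallest farness is 5, for X, so X has the highest closeness.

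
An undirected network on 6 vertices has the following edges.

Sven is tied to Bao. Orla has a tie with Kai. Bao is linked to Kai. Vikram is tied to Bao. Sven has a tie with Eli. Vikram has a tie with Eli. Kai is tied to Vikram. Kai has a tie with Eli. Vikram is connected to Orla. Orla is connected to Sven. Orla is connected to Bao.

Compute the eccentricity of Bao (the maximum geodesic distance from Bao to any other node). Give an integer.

2

Distances from Bao: Eli:2, Kai:1, Orla:1, Sven:1, Vikram:1.
The largest is 2 (to Eli), so the eccentricity of Bao is 2.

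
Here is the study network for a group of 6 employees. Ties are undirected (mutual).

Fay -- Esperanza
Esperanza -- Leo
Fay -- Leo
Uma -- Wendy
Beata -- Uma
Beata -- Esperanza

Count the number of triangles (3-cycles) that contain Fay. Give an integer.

1

Fay's neighbors: Esperanza and Leo.
Neighbor pairs that are themselves tied: Fay–Esperanza–Leo. Each forms one triangle with Fay, for 1 in total.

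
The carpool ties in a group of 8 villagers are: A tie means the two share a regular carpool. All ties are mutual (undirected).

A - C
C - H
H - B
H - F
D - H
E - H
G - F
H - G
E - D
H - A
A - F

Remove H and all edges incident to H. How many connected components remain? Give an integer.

3

Without H, the remaining ties split the others into: {D, E}; {A, C, F, G}; {B}.
That's 3 separate components.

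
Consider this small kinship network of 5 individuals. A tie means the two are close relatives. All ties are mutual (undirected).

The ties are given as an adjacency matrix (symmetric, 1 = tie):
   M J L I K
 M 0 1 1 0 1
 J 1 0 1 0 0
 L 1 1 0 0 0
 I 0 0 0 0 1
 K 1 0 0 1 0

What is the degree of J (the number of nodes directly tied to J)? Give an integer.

J is directly tied to L and M. That is 2 neighbors, so the degree of J is 2.

2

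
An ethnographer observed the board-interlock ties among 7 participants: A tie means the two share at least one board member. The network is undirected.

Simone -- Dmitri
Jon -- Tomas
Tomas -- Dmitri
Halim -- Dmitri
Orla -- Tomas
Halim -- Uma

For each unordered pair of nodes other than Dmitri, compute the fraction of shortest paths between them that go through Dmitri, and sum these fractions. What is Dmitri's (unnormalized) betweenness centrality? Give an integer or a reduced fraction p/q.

11

Pairs whose geodesics pass through Dmitri — Orla–Simone: 1; Orla–Uma: 1; Orla–Halim: 1; Tomas–Simone: 1; Tomas–Uma: 1; Tomas–Halim: 1; Simone–Jon: 1; Simone–Uma: 1; Simone–Halim: 1; Jon–Uma: 1; Jon–Halim: 1.
All other pairs contribute 0.
Summing the contributions gives betweenness(Dmitri) = 11.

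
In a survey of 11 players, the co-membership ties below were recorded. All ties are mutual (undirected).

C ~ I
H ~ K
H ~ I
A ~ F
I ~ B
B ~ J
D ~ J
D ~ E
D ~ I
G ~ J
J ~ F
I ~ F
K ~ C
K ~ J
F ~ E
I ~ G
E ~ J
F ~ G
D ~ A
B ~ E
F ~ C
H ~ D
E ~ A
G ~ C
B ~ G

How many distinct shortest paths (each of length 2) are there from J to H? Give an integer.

The shortest distance is 2. The length-2 paths are: J–K–H; J–D–H.
That gives 2 distinct shortest paths.

2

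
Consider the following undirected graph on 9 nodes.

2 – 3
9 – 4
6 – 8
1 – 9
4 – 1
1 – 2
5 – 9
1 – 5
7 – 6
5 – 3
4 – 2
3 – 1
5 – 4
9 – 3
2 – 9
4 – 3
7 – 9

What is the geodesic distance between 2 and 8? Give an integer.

One shortest route is 2 – 9 – 7 – 6 – 8, which uses 4 edges, and at distance 3 from 2 we only reach {6}, which does not include 8. So d(2,8) = 4.

4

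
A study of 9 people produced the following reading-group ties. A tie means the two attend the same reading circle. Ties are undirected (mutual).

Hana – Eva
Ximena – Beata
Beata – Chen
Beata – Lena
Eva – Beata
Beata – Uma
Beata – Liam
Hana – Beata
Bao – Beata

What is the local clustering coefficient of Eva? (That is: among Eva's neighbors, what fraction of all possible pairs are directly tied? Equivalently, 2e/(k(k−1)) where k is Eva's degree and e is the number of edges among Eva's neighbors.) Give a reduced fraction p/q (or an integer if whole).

1

Eva's neighbors: Beata and Hana (k = 2).
Possible neighbor pairs: C(2,2) = 1. Edges among them: Beata–Hana → e = 1.
Clustering(Eva) = 1/1.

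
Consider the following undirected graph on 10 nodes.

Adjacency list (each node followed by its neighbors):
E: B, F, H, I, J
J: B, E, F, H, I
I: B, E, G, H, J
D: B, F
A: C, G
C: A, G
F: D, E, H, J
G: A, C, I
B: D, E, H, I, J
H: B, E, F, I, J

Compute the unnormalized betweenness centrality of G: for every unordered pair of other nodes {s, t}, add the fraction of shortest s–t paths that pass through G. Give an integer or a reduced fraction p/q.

14

Pairs whose geodesics pass through G — C–E: 1; C–H: 1; C–D: 1; C–B: 1; C–J: 1; C–I: 1; C–F: 3/3; A–E: 1; A–H: 1; A–D: 1; A–B: 1; A–J: 1; A–I: 1; A–F: 3/3.
All other pairs contribute 0.
Summing the contributions gives betweenness(G) = 14.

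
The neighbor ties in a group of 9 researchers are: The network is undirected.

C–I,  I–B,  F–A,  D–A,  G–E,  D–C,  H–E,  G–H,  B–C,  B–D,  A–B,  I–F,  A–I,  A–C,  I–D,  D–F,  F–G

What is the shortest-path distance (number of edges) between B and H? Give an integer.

4

One shortest route is B – I – F – G – H, which uses 4 edges, and at distance 3 from B we only reach {G}, which does not include H. So d(B,H) = 4.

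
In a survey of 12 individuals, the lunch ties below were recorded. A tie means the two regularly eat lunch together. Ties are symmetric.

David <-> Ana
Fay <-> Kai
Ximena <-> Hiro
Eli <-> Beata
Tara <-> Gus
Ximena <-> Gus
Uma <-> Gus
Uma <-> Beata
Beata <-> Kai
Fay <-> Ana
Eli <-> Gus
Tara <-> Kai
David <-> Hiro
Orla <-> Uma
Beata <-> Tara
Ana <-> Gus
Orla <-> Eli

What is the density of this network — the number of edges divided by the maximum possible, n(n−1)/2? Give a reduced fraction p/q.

17/66

There are 17 edges and 12 nodes, so the maximum possible is C(12,2) = 66.
Density = 17/66.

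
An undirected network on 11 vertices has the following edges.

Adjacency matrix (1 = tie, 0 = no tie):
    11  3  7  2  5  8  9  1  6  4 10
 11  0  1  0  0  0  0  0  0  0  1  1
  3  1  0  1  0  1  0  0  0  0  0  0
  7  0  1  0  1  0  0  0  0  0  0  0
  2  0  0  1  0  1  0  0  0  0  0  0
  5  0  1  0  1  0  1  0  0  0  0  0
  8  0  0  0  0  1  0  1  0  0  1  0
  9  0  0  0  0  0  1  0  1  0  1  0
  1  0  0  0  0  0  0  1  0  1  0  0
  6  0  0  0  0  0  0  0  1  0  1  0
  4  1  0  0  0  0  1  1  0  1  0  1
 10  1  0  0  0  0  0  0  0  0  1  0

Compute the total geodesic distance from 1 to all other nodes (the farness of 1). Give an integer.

Distances from 1: 2:4, 3:4, 4:2, 5:3, 6:1, 7:5, 8:2, 9:1, 10:3, 11:3.
Sum = 4 + 4 + 2 + 3 + 1 + 5 + 2 + 1 + 3 + 3 = 28.

28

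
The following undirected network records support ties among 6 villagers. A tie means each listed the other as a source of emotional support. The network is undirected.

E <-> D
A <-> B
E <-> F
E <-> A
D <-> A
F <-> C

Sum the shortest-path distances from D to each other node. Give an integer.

9

Distances from D: A:1, B:2, C:3, E:1, F:2.
Sum = 1 + 2 + 3 + 1 + 2 = 9.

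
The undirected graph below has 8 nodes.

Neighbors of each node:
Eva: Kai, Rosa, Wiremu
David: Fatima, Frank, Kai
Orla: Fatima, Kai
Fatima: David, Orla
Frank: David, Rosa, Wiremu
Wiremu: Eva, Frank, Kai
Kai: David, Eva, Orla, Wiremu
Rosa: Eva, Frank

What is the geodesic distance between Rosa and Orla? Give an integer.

One shortest route is Rosa – Eva – Kai – Orla, which uses 3 edges, and at distance 2 from Rosa we only reach {David, Kai, Wiremu}, which does not include Orla. So d(Rosa,Orla) = 3.

3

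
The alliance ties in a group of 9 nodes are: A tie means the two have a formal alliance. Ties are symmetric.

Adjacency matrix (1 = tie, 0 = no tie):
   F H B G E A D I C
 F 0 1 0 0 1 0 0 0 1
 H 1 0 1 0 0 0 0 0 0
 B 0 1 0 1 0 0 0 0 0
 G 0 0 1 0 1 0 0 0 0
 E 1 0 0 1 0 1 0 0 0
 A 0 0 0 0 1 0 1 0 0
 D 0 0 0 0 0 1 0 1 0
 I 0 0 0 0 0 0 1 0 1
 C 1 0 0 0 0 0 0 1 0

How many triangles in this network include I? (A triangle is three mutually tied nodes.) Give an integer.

0

I's neighbors are C and D, but none of them are tied to each other, so no triangle contains I.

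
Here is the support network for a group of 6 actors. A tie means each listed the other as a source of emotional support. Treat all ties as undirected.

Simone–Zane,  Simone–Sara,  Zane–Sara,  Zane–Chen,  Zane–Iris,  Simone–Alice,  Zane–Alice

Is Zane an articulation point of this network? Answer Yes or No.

Yes

Removing Zane leaves {Alice, Sara, and Simone} with no path to {Chen}, so the network splits into 3 components. Zane is a cut vertex.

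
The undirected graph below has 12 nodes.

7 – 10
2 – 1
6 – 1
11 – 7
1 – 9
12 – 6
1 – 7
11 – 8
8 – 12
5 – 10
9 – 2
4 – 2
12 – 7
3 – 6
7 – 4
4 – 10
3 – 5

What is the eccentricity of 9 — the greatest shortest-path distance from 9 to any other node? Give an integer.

Distances from 9: 1:1, 2:1, 3:3, 4:2, 5:4, 6:2, 7:2, 8:4, 10:3, 11:3, 12:3.
The largest is 4 (to 8 and 5), so the eccentricity of 9 is 4.

4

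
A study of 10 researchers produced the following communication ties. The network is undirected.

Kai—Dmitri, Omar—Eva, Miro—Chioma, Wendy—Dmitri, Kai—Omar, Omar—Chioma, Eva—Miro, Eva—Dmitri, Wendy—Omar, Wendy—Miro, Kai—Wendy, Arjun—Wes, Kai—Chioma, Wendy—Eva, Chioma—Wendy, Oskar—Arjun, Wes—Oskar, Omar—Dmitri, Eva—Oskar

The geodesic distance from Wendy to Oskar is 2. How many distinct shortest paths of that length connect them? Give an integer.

1

The shortest distance is 2, and the only length-2 path is Wendy–Eva–Oskar. So there is exactly 1 shortest path.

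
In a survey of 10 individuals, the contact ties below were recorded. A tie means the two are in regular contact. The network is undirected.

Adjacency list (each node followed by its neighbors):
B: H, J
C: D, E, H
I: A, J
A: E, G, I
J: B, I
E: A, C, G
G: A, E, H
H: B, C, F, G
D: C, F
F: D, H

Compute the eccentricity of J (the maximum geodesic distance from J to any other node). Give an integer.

Distances from J: A:2, B:1, C:3, D:4, E:3, F:3, G:3, H:2, I:1.
The largest is 4 (to D), so the eccentricity of J is 4.

4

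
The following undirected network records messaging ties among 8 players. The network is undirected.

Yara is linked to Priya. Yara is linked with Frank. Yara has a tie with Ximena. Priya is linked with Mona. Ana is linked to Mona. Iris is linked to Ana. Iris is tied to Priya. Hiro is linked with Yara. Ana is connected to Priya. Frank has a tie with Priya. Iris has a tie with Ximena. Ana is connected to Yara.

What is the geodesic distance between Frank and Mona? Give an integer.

2

One shortest route is Frank – Priya – Mona, which uses 2 edges, and Frank and Mona are not directly tied, so nothing shorter exists. So d(Frank,Mona) = 2.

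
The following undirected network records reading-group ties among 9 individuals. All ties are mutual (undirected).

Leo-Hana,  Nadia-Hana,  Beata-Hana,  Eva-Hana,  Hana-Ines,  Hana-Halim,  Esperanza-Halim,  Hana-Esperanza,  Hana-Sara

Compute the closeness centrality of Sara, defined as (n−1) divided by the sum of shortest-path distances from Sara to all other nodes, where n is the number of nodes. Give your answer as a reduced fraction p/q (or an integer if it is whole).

Distances from Sara: Beata:2, Esperanza:2, Eva:2, Halim:2, Hana:1, Ines:2, Leo:2, Nadia:2. Sum = 15.
n = 9, so closeness = 8/15.

8/15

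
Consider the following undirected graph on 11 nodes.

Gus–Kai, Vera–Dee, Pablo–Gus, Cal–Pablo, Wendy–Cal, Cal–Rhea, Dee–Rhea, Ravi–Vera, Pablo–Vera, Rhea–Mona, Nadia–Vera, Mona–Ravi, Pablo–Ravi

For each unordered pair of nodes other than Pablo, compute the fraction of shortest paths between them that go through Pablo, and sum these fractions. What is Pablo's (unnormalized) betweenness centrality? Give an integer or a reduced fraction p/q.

22

Pairs whose geodesics pass through Pablo — Rhea–Gus: 1; Rhea–Kai: 1; Cal–Vera: 1; Cal–Nadia: 1; Cal–Ravi: 1; Cal–Gus: 1; Cal–Kai: 1; Vera–Wendy: 1; Vera–Gus: 1; Vera–Kai: 1; Mona–Gus: 1; Mona–Kai: 1; Nadia–Wendy: 1; Nadia–Gus: 1 … (+8 more pairs).
All other pairs contribute 0.
Summing the contributions gives betweenness(Pablo) = 22.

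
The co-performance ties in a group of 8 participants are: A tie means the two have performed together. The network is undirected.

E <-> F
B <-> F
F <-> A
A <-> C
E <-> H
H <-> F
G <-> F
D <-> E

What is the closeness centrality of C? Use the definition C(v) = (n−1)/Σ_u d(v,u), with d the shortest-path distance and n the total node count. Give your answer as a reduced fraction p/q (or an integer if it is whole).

Distances from C: A:1, B:3, D:4, E:3, F:2, G:3, H:3. Sum = 19.
n = 8, so closeness = 7/19.

7/19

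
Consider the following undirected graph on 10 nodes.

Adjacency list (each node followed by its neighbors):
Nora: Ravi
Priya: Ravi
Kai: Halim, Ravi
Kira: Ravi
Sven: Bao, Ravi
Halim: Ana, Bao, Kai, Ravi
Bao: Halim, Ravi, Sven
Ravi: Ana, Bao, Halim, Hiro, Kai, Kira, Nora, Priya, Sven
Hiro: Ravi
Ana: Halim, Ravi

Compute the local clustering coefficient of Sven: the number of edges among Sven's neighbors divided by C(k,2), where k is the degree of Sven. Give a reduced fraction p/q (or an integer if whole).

1

Sven's neighbors: Bao and Ravi (k = 2).
Possible neighbor pairs: C(2,2) = 1. Edges among them: Bao–Ravi → e = 1.
Clustering(Sven) = 1/1.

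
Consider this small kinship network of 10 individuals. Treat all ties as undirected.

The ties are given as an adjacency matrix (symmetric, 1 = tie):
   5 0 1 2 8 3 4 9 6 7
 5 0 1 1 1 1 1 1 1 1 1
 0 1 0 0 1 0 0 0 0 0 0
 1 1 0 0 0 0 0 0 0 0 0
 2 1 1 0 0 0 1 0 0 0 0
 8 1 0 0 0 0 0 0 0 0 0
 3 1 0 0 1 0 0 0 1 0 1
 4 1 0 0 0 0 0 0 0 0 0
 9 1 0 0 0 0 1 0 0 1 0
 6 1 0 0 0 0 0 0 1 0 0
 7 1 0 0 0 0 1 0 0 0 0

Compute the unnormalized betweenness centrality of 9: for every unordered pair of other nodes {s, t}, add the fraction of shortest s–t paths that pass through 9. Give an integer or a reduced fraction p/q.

1/2

Pairs whose geodesics pass through 9 — 3–6: 1/2.
All other pairs contribute 0.
Summing the contributions gives betweenness(9) = 1/2.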